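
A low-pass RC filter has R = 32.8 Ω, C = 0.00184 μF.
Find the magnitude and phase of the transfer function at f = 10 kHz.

Step 1 — Angular frequency: ω = 2π·1e+04 = 6.283e+04 rad/s.
Step 2 — Transfer function: H(jω) = 1/(1 + jωRC).
Step 3 — Denominator: 1 + jωRC = 1 + j·6.283e+04·32.8·1.84e-09 = 1 + j0.003792.
Step 4 — H = 1 - j0.003792.
Step 5 — Magnitude: |H| = 1 (-0.0 dB); phase: φ = -0.2°.

|H| = 1 (-0.0 dB), φ = -0.2°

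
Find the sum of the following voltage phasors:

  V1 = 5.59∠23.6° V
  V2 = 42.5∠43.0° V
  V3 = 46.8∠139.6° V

Step 1 — Convert each phasor to rectangular form:
  V1 = 5.59·(cos(23.6°) + j·sin(23.6°)) = 5.122 + j2.238 V
  V2 = 42.5·(cos(43.0°) + j·sin(43.0°)) = 31.08 + j28.98 V
  V3 = 46.8·(cos(139.6°) + j·sin(139.6°)) = -35.64 + j30.33 V
Step 2 — Sum components: V_total = 0.565 + j61.55 V.
Step 3 — Convert to polar: |V_total| = 61.56 V, ∠V_total = 89.5°.

V_total = 61.56∠89.5° V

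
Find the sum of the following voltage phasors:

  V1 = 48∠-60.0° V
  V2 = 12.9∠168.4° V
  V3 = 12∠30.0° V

Step 1 — Convert each phasor to rectangular form:
  V1 = 48·(cos(-60.0°) + j·sin(-60.0°)) = 24 - j41.57 V
  V2 = 12.9·(cos(168.4°) + j·sin(168.4°)) = -12.64 + j2.594 V
  V3 = 12·(cos(30.0°) + j·sin(30.0°)) = 10.39 + j6 V
Step 2 — Sum components: V_total = 21.76 - j32.98 V.
Step 3 — Convert to polar: |V_total| = 39.51 V, ∠V_total = -56.6°.

V_total = 39.51∠-56.6° V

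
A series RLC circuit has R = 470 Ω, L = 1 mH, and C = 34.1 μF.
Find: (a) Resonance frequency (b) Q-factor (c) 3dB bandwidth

Step 1 — Resonance: ω₀ = 1/√(LC) = 1/√(0.001·3.41e-05) = 5415 rad/s.
Step 2 — f₀ = ω₀/(2π) = 861.9 Hz.
Step 3 — Series Q: Q = ω₀L/R = 5415·0.001/470 = 0.01152.
Step 4 — Bandwidth: Δω = ω₀/Q = 4.7e+05 rad/s; BW = Δω/(2π) = 7.48e+04 Hz.

(a) f₀ = 861.9 Hz  (b) Q = 0.01152  (c) BW = 7.48e+04 Hz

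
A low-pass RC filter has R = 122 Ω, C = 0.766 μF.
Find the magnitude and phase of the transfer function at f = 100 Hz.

Step 1 — Angular frequency: ω = 2π·100 = 628.3 rad/s.
Step 2 — Transfer function: H(jω) = 1/(1 + jωRC).
Step 3 — Denominator: 1 + jωRC = 1 + j·628.3·122·7.66e-07 = 1 + j0.05872.
Step 4 — H = 0.9966 - j0.05852.
Step 5 — Magnitude: |H| = 0.9983 (-0.0 dB); phase: φ = -3.4°.

|H| = 0.9983 (-0.0 dB), φ = -3.4°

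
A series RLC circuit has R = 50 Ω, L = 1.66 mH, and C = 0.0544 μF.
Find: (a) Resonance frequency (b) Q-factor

Step 1 — Resonance condition Im(Z)=0 gives ω₀ = 1/√(LC).
Step 2 — ω₀ = 1/√(0.00166·5.44e-08) = 1.052e+05 rad/s.
Step 3 — f₀ = ω₀/(2π) = 1.675e+04 Hz.
Step 4 — Series Q: Q = ω₀L/R = 1.052e+05·0.00166/50 = 3.494.

(a) f₀ = 1.675e+04 Hz  (b) Q = 3.494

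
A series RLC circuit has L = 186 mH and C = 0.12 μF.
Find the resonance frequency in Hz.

Step 1 — Resonance condition Im(Z)=0 gives ω₀ = 1/√(LC).
Step 2 — ω₀ = 1/√(0.186·1.2e-07) = 6693 rad/s.
Step 3 — f₀ = ω₀/(2π) = 1065 Hz.

f₀ = 1065 Hz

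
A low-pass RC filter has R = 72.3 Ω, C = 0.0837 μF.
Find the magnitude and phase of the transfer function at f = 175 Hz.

Step 1 — Angular frequency: ω = 2π·175 = 1100 rad/s.
Step 2 — Transfer function: H(jω) = 1/(1 + jωRC).
Step 3 — Denominator: 1 + jωRC = 1 + j·1100·72.3·8.37e-08 = 1 + j0.006654.
Step 4 — H = 1 - j0.006654.
Step 5 — Magnitude: |H| = 1 (-0.0 dB); phase: φ = -0.4°.

|H| = 1 (-0.0 dB), φ = -0.4°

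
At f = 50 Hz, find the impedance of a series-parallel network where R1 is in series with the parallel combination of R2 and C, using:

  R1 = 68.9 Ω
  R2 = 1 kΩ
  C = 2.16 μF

Step 1 — Angular frequency: ω = 2π·f = 2π·50 = 314.2 rad/s.
Step 2 — Component impedances:
  R1: Z = R = 68.9 Ω
  R2: Z = R = 1000 Ω
  C: Z = 1/(jωC) = -j/(ω·C) = 0 - j1474 Ω
Step 3 — Parallel branch: R2 || C = 1/(1/R2 + 1/C) = 684.7 - j464.6 Ω.
Step 4 — Series with R1: Z_total = R1 + (R2 || C) = 753.6 - j464.6 Ω = 885.3∠-31.7° Ω.

Z = 753.6 - j464.6 Ω = 885.3∠-31.7° Ω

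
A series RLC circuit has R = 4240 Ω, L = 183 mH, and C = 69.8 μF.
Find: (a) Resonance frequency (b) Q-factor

Step 1 — Resonance condition Im(Z)=0 gives ω₀ = 1/√(LC).
Step 2 — ω₀ = 1/√(0.183·6.98e-05) = 279.8 rad/s.
Step 3 — f₀ = ω₀/(2π) = 44.53 Hz.
Step 4 — Series Q: Q = ω₀L/R = 279.8·0.183/4240 = 0.01208.

(a) f₀ = 44.53 Hz  (b) Q = 0.01208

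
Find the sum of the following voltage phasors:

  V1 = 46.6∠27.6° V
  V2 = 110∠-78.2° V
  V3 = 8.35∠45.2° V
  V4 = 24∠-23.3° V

Step 1 — Convert each phasor to rectangular form:
  V1 = 46.6·(cos(27.6°) + j·sin(27.6°)) = 41.3 + j21.59 V
  V2 = 110·(cos(-78.2°) + j·sin(-78.2°)) = 22.49 - j107.7 V
  V3 = 8.35·(cos(45.2°) + j·sin(45.2°)) = 5.884 + j5.925 V
  V4 = 24·(cos(-23.3°) + j·sin(-23.3°)) = 22.04 - j9.493 V
Step 2 — Sum components: V_total = 91.72 - j89.65 V.
Step 3 — Convert to polar: |V_total| = 128.3 V, ∠V_total = -44.3°.

V_total = 128.3∠-44.3° V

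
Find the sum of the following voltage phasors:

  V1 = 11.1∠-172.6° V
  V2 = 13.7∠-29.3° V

Step 1 — Convert each phasor to rectangular form:
  V1 = 11.1·(cos(-172.6°) + j·sin(-172.6°)) = -11.01 - j1.43 V
  V2 = 13.7·(cos(-29.3°) + j·sin(-29.3°)) = 11.95 - j6.705 V
Step 2 — Sum components: V_total = 0.9398 - j8.134 V.
Step 3 — Convert to polar: |V_total| = 8.188 V, ∠V_total = -83.4°.

V_total = 8.188∠-83.4° V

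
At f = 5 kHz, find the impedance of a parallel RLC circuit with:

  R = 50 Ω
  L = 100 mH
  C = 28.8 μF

Step 1 — Angular frequency: ω = 2π·f = 2π·5000 = 3.142e+04 rad/s.
Step 2 — Component impedances:
  R: Z = R = 50 Ω
  L: Z = jωL = j·3.142e+04·0.1 = 0 + j3142 Ω
  C: Z = 1/(jωC) = -j/(ω·C) = 0 - j1.105 Ω
Step 3 — Parallel combination: 1/Z_total = 1/R + 1/L + 1/C; Z_total = 0.02444 - j1.105 Ω = 1.105∠-88.7° Ω.

Z = 0.02444 - j1.105 Ω = 1.105∠-88.7° Ω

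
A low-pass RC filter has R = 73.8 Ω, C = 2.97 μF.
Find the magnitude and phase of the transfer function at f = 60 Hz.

Step 1 — Angular frequency: ω = 2π·60 = 377 rad/s.
Step 2 — Transfer function: H(jω) = 1/(1 + jωRC).
Step 3 — Denominator: 1 + jωRC = 1 + j·377·73.8·2.97e-06 = 1 + j0.08263.
Step 4 — H = 0.9932 - j0.08207.
Step 5 — Magnitude: |H| = 0.9966 (-0.0 dB); phase: φ = -4.7°.

|H| = 0.9966 (-0.0 dB), φ = -4.7°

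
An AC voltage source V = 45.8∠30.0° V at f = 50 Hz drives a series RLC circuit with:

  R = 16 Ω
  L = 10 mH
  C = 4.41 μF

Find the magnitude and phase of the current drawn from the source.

Step 1 — Angular frequency: ω = 2π·f = 2π·50 = 314.2 rad/s.
Step 2 — Component impedances:
  R: Z = R = 16 Ω
  L: Z = jωL = j·314.2·0.01 = 0 + j3.142 Ω
  C: Z = 1/(jωC) = -j/(ω·C) = 0 - j721.8 Ω
Step 3 — Series combination: Z_total = R + L + C = 16 - j718.6 Ω = 718.8∠-88.7° Ω.
Step 4 — Source phasor: V = 45.8∠30.0° V = 39.66 + j22.9 V.
Step 5 — Ohm's law: I = V / Z_total = (39.66 + j22.9) / (16 - j718.6) = -0.03062 + j0.05587 A.
Step 6 — Convert to polar: |I| = 0.06371 A, ∠I = 118.7°.

I = 0.06371∠118.7° A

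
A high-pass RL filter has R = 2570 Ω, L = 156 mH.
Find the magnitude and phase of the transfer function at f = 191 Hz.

Step 1 — Angular frequency: ω = 2π·191 = 1200 rad/s.
Step 2 — Transfer function: H(jω) = jωL/(R + jωL).
Step 3 — Numerator jωL = j·187.2; denominator R + jωL = 2570 + j187.2.
Step 4 — H = 0.005279 + j0.07246.
Step 5 — Magnitude: |H| = 0.07265 (-22.8 dB); phase: φ = 85.8°.

|H| = 0.07265 (-22.8 dB), φ = 85.8°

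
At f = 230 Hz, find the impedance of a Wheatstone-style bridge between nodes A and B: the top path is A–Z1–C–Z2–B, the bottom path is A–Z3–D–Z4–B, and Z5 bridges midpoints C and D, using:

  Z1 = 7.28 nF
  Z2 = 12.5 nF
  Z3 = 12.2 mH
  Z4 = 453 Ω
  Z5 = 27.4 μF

Step 1 — Angular frequency: ω = 2π·f = 2π·230 = 1445 rad/s.
Step 2 — Component impedances:
  Z1: Z = 1/(jωC) = -j/(ω·C) = 0 - j9.505e+04 Ω
  Z2: Z = 1/(jωC) = -j/(ω·C) = 0 - j5.536e+04 Ω
  Z3: Z = jωL = j·1445·0.0122 = 0 + j17.63 Ω
  Z4: Z = R = 453 Ω
  Z5: Z = 1/(jωC) = -j/(ω·C) = 0 - j25.25 Ω
Step 3 — Bridge requires nodal analysis (the Z5 bridge couples midpoints C and D, so the two paths cannot be reduced to a simple series/parallel combination). Setting node B to ground and injecting 1 A at node A, the 3-node admittance system at A, C, D solves to V_A = Z_AB = 453 + j13.93 Ω = 453.2∠1.8° Ω.

Z = 453 + j13.93 Ω = 453.2∠1.8° Ω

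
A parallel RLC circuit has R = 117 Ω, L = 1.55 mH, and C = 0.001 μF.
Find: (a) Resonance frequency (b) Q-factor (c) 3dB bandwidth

Step 1 — Resonance: ω₀ = 1/√(LC) = 1/√(0.00155·1e-09) = 8.032e+05 rad/s.
Step 2 — f₀ = ω₀/(2π) = 1.278e+05 Hz.
Step 3 — Parallel Q: Q = R/(ω₀L) = 117/(8.032e+05·0.00155) = 0.09398.
Step 4 — Bandwidth: Δω = ω₀/Q = 8.547e+06 rad/s; BW = Δω/(2π) = 1.36e+06 Hz.

(a) f₀ = 1.278e+05 Hz  (b) Q = 0.09398  (c) BW = 1.36e+06 Hz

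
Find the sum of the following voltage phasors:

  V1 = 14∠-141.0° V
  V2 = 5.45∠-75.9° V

Step 1 — Convert each phasor to rectangular form:
  V1 = 14·(cos(-141.0°) + j·sin(-141.0°)) = -10.88 - j8.81 V
  V2 = 5.45·(cos(-75.9°) + j·sin(-75.9°)) = 1.328 - j5.286 V
Step 2 — Sum components: V_total = -9.552 - j14.1 V.
Step 3 — Convert to polar: |V_total| = 17.03 V, ∠V_total = -124.1°.

V_total = 17.03∠-124.1° V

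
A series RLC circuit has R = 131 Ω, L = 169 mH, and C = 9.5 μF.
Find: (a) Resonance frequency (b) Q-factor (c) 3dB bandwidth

Step 1 — Resonance condition Im(Z)=0 gives ω₀ = 1/√(LC).
Step 2 — ω₀ = 1/√(0.169·9.5e-06) = 789.2 rad/s.
Step 3 — f₀ = ω₀/(2π) = 125.6 Hz.
Step 4 — Series Q: Q = ω₀L/R = 789.2·0.169/131 = 1.018.
Step 5 — 3dB bandwidth: Δω = ω₀/Q = 775.1 rad/s; BW = Δω/(2π) = 123.4 Hz.

(a) f₀ = 125.6 Hz  (b) Q = 1.018  (c) BW = 123.4 Hz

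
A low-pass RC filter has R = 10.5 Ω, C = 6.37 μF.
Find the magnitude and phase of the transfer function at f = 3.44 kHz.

Step 1 — Angular frequency: ω = 2π·3440 = 2.161e+04 rad/s.
Step 2 — Transfer function: H(jω) = 1/(1 + jωRC).
Step 3 — Denominator: 1 + jωRC = 1 + j·2.161e+04·10.5·6.37e-06 = 1 + j1.446.
Step 4 — H = 0.3236 - j0.4679.
Step 5 — Magnitude: |H| = 0.5689 (-4.9 dB); phase: φ = -55.3°.

|H| = 0.5689 (-4.9 dB), φ = -55.3°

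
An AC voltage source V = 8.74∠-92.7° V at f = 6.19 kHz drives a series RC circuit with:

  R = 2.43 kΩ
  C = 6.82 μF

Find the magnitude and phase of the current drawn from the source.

Step 1 — Angular frequency: ω = 2π·f = 2π·6190 = 3.889e+04 rad/s.
Step 2 — Component impedances:
  R: Z = R = 2430 Ω
  C: Z = 1/(jωC) = -j/(ω·C) = 0 - j3.77 Ω
Step 3 — Series combination: Z_total = R + C = 2430 - j3.77 Ω = 2430∠-0.1° Ω.
Step 4 — Source phasor: V = 8.74∠-92.7° V = -0.4117 - j8.73 V.
Step 5 — Ohm's law: I = V / Z_total = (-0.4117 - j8.73) / (2430 - j3.77) = -0.0001639 - j0.003593 A.
Step 6 — Convert to polar: |I| = 0.003597 A, ∠I = -92.6°.

I = 0.003597∠-92.6° A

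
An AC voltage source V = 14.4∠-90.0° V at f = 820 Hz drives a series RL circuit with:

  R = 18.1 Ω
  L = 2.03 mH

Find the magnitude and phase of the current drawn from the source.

Step 1 — Angular frequency: ω = 2π·f = 2π·820 = 5152 rad/s.
Step 2 — Component impedances:
  R: Z = R = 18.1 Ω
  L: Z = jωL = j·5152·0.00203 = 0 + j10.46 Ω
Step 3 — Series combination: Z_total = R + L = 18.1 + j10.46 Ω = 20.9∠30.0° Ω.
Step 4 — Source phasor: V = 14.4∠-90.0° V = 0 - j14.4 V.
Step 5 — Ohm's law: I = V / Z_total = (0 - j14.4) / (18.1 + j10.46) = -0.3446 - j0.5964 A.
Step 6 — Convert to polar: |I| = 0.6888 A, ∠I = -120.0°.

I = 0.6888∠-120.0° A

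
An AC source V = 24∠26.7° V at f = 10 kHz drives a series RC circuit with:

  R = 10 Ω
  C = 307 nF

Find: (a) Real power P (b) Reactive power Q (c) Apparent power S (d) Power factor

Step 1 — Angular frequency: ω = 2π·f = 2π·1e+04 = 6.283e+04 rad/s.
Step 2 — Component impedances:
  R: Z = R = 10 Ω
  C: Z = 1/(jωC) = -j/(ω·C) = 0 - j51.84 Ω
Step 3 — Series combination: Z_total = R + C = 10 - j51.84 Ω = 52.8∠-79.1° Ω.
Step 4 — Source phasor: V = 24∠26.7° V = 21.44 + j10.78 V.
Step 5 — Current: I = V / Z = -0.1236 + j0.4374 A = 0.4546∠105.8° A.
Step 6 — Complex power: S = V·I* = 2.066 - j10.71 VA.
Step 7 — Real power: P = Re(S) = 2.066 W.
Step 8 — Reactive power: Q = Im(S) = -10.71 VAR.
Step 9 — Apparent power: |S| = 10.91 VA.
Step 10 — Power factor: PF = P/|S| = 0.1894 (leading).

(a) P = 2.066 W  (b) Q = -10.71 VAR  (c) S = 10.91 VA  (d) PF = 0.1894 (leading)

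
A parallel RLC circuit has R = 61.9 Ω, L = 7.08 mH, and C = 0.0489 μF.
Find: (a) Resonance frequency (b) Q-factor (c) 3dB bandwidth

Step 1 — Resonance: ω₀ = 1/√(LC) = 1/√(0.00708·4.89e-08) = 5.374e+04 rad/s.
Step 2 — f₀ = ω₀/(2π) = 8554 Hz.
Step 3 — Parallel Q: Q = R/(ω₀L) = 61.9/(5.374e+04·0.00708) = 0.1627.
Step 4 — Bandwidth: Δω = ω₀/Q = 3.304e+05 rad/s; BW = Δω/(2π) = 5.258e+04 Hz.

(a) f₀ = 8554 Hz  (b) Q = 0.1627  (c) BW = 5.258e+04 Hz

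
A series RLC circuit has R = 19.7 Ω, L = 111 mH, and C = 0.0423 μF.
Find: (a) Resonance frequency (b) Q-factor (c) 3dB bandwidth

Step 1 — Resonance: ω₀ = 1/√(LC) = 1/√(0.111·4.23e-08) = 1.459e+04 rad/s.
Step 2 — f₀ = ω₀/(2π) = 2323 Hz.
Step 3 — Series Q: Q = ω₀L/R = 1.459e+04·0.111/19.7 = 82.23.
Step 4 — Bandwidth: Δω = ω₀/Q = 177.5 rad/s; BW = Δω/(2π) = 28.25 Hz.

(a) f₀ = 2323 Hz  (b) Q = 82.23  (c) BW = 28.25 Hz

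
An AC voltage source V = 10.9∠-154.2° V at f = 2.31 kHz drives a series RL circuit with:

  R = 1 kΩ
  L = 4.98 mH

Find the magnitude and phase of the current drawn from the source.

Step 1 — Angular frequency: ω = 2π·f = 2π·2310 = 1.451e+04 rad/s.
Step 2 — Component impedances:
  R: Z = R = 1000 Ω
  L: Z = jωL = j·1.451e+04·0.00498 = 0 + j72.28 Ω
Step 3 — Series combination: Z_total = R + L = 1000 + j72.28 Ω = 1003∠4.1° Ω.
Step 4 — Source phasor: V = 10.9∠-154.2° V = -9.813 - j4.744 V.
Step 5 — Ohm's law: I = V / Z_total = (-9.813 - j4.744) / (1000 + j72.28) = -0.0101 - j0.004014 A.
Step 6 — Convert to polar: |I| = 0.01087 A, ∠I = -158.3°.

I = 0.01087∠-158.3° A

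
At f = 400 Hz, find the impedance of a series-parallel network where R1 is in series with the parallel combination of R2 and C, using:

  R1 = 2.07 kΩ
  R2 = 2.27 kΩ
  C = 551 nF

Step 1 — Angular frequency: ω = 2π·f = 2π·400 = 2513 rad/s.
Step 2 — Component impedances:
  R1: Z = R = 2070 Ω
  R2: Z = R = 2270 Ω
  C: Z = 1/(jωC) = -j/(ω·C) = 0 - j722.1 Ω
Step 3 — Parallel branch: R2 || C = 1/(1/R2 + 1/C) = 208.6 - j655.8 Ω.
Step 4 — Series with R1: Z_total = R1 + (R2 || C) = 2279 - j655.8 Ω = 2371∠-16.1° Ω.

Z = 2279 - j655.8 Ω = 2371∠-16.1° Ω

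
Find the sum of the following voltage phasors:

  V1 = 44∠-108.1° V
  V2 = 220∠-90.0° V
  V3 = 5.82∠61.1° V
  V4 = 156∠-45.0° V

Step 1 — Convert each phasor to rectangular form:
  V1 = 44·(cos(-108.1°) + j·sin(-108.1°)) = -13.67 - j41.82 V
  V2 = 220·(cos(-90.0°) + j·sin(-90.0°)) = 0 - j220 V
  V3 = 5.82·(cos(61.1°) + j·sin(61.1°)) = 2.813 + j5.095 V
  V4 = 156·(cos(-45.0°) + j·sin(-45.0°)) = 110.3 - j110.3 V
Step 2 — Sum components: V_total = 99.45 - j367 V.
Step 3 — Convert to polar: |V_total| = 380.3 V, ∠V_total = -74.8°.

V_total = 380.3∠-74.8° V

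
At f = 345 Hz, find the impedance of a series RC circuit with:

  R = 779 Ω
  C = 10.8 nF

Step 1 — Angular frequency: ω = 2π·f = 2π·345 = 2168 rad/s.
Step 2 — Component impedances:
  R: Z = R = 779 Ω
  C: Z = 1/(jωC) = -j/(ω·C) = 0 - j4.271e+04 Ω
Step 3 — Series combination: Z_total = R + C = 779 - j4.271e+04 Ω = 4.272e+04∠-89.0° Ω.

Z = 779 - j4.271e+04 Ω = 4.272e+04∠-89.0° Ω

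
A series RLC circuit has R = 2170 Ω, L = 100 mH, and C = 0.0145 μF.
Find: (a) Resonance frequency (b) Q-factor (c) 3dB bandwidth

Step 1 — Resonance condition Im(Z)=0 gives ω₀ = 1/√(LC).
Step 2 — ω₀ = 1/√(0.1·1.45e-08) = 2.626e+04 rad/s.
Step 3 — f₀ = ω₀/(2π) = 4180 Hz.
Step 4 — Series Q: Q = ω₀L/R = 2.626e+04·0.1/2170 = 1.21.
Step 5 — 3dB bandwidth: Δω = ω₀/Q = 2.17e+04 rad/s; BW = Δω/(2π) = 3454 Hz.

(a) f₀ = 4180 Hz  (b) Q = 1.21  (c) BW = 3454 Hz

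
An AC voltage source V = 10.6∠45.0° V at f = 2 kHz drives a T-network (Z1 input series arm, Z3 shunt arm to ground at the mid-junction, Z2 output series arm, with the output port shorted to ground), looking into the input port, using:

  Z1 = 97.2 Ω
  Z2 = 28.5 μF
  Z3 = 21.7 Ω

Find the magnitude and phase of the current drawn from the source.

Step 1 — Angular frequency: ω = 2π·f = 2π·2000 = 1.257e+04 rad/s.
Step 2 — Component impedances:
  Z1: Z = R = 97.2 Ω
  Z2: Z = 1/(jωC) = -j/(ω·C) = 0 - j2.792 Ω
  Z3: Z = R = 21.7 Ω
Step 3 — With the output port shorted to ground, the output series arm Z2 runs from the junction to ground; the shunt arm Z3 also runs from the junction to ground. They appear in parallel: Z3 || Z2 = 0.3534 - j2.747 Ω.
Step 4 — Series with input arm Z1: Z_in = Z1 + (Z3 || Z2) = 97.55 - j2.747 Ω = 97.59∠-1.6° Ω.
Step 5 — Source phasor: V = 10.6∠45.0° V = 7.495 + j7.495 V.
Step 6 — Ohm's law: I = V / Z_total = (7.495 + j7.495) / (97.55 - j2.747) = 0.07461 + j0.07893 A.
Step 7 — Convert to polar: |I| = 0.1086 A, ∠I = 46.6°.

I = 0.1086∠46.6° A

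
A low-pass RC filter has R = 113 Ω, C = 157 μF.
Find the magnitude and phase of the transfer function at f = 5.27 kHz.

Step 1 — Angular frequency: ω = 2π·5270 = 3.311e+04 rad/s.
Step 2 — Transfer function: H(jω) = 1/(1 + jωRC).
Step 3 — Denominator: 1 + jωRC = 1 + j·3.311e+04·113·0.000157 = 1 + j587.4.
Step 4 — H = 2.898e-06 - j0.001702.
Step 5 — Magnitude: |H| = 0.001702 (-55.4 dB); phase: φ = -89.9°.

|H| = 0.001702 (-55.4 dB), φ = -89.9°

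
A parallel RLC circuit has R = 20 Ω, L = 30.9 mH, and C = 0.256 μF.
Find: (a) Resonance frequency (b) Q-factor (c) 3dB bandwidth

Step 1 — Resonance: ω₀ = 1/√(LC) = 1/√(0.0309·2.56e-07) = 1.124e+04 rad/s.
Step 2 — f₀ = ω₀/(2π) = 1789 Hz.
Step 3 — Parallel Q: Q = R/(ω₀L) = 20/(1.124e+04·0.0309) = 0.05757.
Step 4 — Bandwidth: Δω = ω₀/Q = 1.953e+05 rad/s; BW = Δω/(2π) = 3.108e+04 Hz.

(a) f₀ = 1789 Hz  (b) Q = 0.05757  (c) BW = 3.108e+04 Hz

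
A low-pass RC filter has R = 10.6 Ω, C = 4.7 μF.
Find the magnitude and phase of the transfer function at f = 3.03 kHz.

Step 1 — Angular frequency: ω = 2π·3030 = 1.904e+04 rad/s.
Step 2 — Transfer function: H(jω) = 1/(1 + jωRC).
Step 3 — Denominator: 1 + jωRC = 1 + j·1.904e+04·10.6·4.7e-06 = 1 + j0.9485.
Step 4 — H = 0.5264 - j0.4993.
Step 5 — Magnitude: |H| = 0.7256 (-2.8 dB); phase: φ = -43.5°.

|H| = 0.7256 (-2.8 dB), φ = -43.5°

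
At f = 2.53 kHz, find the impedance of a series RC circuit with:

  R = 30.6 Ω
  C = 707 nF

Step 1 — Angular frequency: ω = 2π·f = 2π·2530 = 1.59e+04 rad/s.
Step 2 — Component impedances:
  R: Z = R = 30.6 Ω
  C: Z = 1/(jωC) = -j/(ω·C) = 0 - j88.98 Ω
Step 3 — Series combination: Z_total = R + C = 30.6 - j88.98 Ω = 94.09∠-71.0° Ω.

Z = 30.6 - j88.98 Ω = 94.09∠-71.0° Ω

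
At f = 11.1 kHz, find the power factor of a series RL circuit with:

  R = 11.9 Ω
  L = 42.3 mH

Step 1 — Angular frequency: ω = 2π·f = 2π·1.11e+04 = 6.974e+04 rad/s.
Step 2 — Component impedances:
  R: Z = R = 11.9 Ω
  L: Z = jωL = j·6.974e+04·0.0423 = 0 + j2950 Ω
Step 3 — Series combination: Z_total = R + L = 11.9 + j2950 Ω = 2950∠89.8° Ω.
Step 4 — Power factor: PF = cos(φ) = Re(Z)/|Z| = 11.9/2950 = 0.004034.
Step 5 — Type: Im(Z) = 2950 ⇒ lagging (phase φ = 89.8°).

PF = 0.004034 (lagging, φ = 89.8°)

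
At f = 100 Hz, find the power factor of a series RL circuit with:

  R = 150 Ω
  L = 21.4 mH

Step 1 — Angular frequency: ω = 2π·f = 2π·100 = 628.3 rad/s.
Step 2 — Component impedances:
  R: Z = R = 150 Ω
  L: Z = jωL = j·628.3·0.0214 = 0 + j13.45 Ω
Step 3 — Series combination: Z_total = R + L = 150 + j13.45 Ω = 150.6∠5.1° Ω.
Step 4 — Power factor: PF = cos(φ) = Re(Z)/|Z| = 150/150.6 = 0.996.
Step 5 — Type: Im(Z) = 13.45 ⇒ lagging (phase φ = 5.1°).

PF = 0.996 (lagging, φ = 5.1°)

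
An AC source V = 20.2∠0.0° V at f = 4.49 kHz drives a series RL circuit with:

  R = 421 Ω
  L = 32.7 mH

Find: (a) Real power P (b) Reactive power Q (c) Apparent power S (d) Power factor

Step 1 — Angular frequency: ω = 2π·f = 2π·4490 = 2.821e+04 rad/s.
Step 2 — Component impedances:
  R: Z = R = 421 Ω
  L: Z = jωL = j·2.821e+04·0.0327 = 0 + j922.5 Ω
Step 3 — Series combination: Z_total = R + L = 421 + j922.5 Ω = 1014∠65.5° Ω.
Step 4 — Source phasor: V = 20.2∠0.0° V = 20.2 V.
Step 5 — Current: I = V / Z = 0.00827 - j0.01812 A = 0.01992∠-65.5° A.
Step 6 — Complex power: S = V·I* = 0.1671 + j0.3661 VA.
Step 7 — Real power: P = Re(S) = 0.1671 W.
Step 8 — Reactive power: Q = Im(S) = 0.3661 VAR.
Step 9 — Apparent power: |S| = 0.4024 VA.
Step 10 — Power factor: PF = P/|S| = 0.4152 (lagging).

(a) P = 0.1671 W  (b) Q = 0.3661 VAR  (c) S = 0.4024 VA  (d) PF = 0.4152 (lagging)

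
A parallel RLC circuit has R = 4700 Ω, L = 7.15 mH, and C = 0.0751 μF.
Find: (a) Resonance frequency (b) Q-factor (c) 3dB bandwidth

Step 1 — Resonance: ω₀ = 1/√(LC) = 1/√(0.00715·7.51e-08) = 4.315e+04 rad/s.
Step 2 — f₀ = ω₀/(2π) = 6868 Hz.
Step 3 — Parallel Q: Q = R/(ω₀L) = 4700/(4.315e+04·0.00715) = 15.23.
Step 4 — Bandwidth: Δω = ω₀/Q = 2833 rad/s; BW = Δω/(2π) = 450.9 Hz.

(a) f₀ = 6868 Hz  (b) Q = 15.23  (c) BW = 450.9 Hz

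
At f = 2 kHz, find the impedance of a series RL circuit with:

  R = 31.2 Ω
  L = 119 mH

Step 1 — Angular frequency: ω = 2π·f = 2π·2000 = 1.257e+04 rad/s.
Step 2 — Component impedances:
  R: Z = R = 31.2 Ω
  L: Z = jωL = j·1.257e+04·0.119 = 0 + j1495 Ω
Step 3 — Series combination: Z_total = R + L = 31.2 + j1495 Ω = 1496∠88.8° Ω.

Z = 31.2 + j1495 Ω = 1496∠88.8° Ω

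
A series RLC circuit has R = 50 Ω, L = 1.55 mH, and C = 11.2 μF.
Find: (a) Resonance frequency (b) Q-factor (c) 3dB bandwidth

Step 1 — Resonance: ω₀ = 1/√(LC) = 1/√(0.00155·1.12e-05) = 7590 rad/s.
Step 2 — f₀ = ω₀/(2π) = 1208 Hz.
Step 3 — Series Q: Q = ω₀L/R = 7590·0.00155/50 = 0.2353.
Step 4 — Bandwidth: Δω = ω₀/Q = 3.226e+04 rad/s; BW = Δω/(2π) = 5134 Hz.

(a) f₀ = 1208 Hz  (b) Q = 0.2353  (c) BW = 5134 Hz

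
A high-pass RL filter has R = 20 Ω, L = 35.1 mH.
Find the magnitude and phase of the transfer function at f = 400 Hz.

Step 1 — Angular frequency: ω = 2π·400 = 2513 rad/s.
Step 2 — Transfer function: H(jω) = jωL/(R + jωL).
Step 3 — Numerator jωL = j·88.22; denominator R + jωL = 20 + j88.22.
Step 4 — H = 0.9511 + j0.2156.
Step 5 — Magnitude: |H| = 0.9752 (-0.2 dB); phase: φ = 12.8°.

|H| = 0.9752 (-0.2 dB), φ = 12.8°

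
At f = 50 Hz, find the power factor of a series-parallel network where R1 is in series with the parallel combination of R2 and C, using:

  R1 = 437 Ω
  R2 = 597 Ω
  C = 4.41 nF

Step 1 — Angular frequency: ω = 2π·f = 2π·50 = 314.2 rad/s.
Step 2 — Component impedances:
  R1: Z = R = 437 Ω
  R2: Z = R = 597 Ω
  C: Z = 1/(jωC) = -j/(ω·C) = 0 - j7.218e+05 Ω
Step 3 — Parallel branch: R2 || C = 1/(1/R2 + 1/C) = 597 - j0.4938 Ω.
Step 4 — Series with R1: Z_total = R1 + (R2 || C) = 1034 - j0.4938 Ω = 1034∠-0.0° Ω.
Step 5 — Power factor: PF = cos(φ) = Re(Z)/|Z| = 1034/1034 = 1.
Step 6 — Type: Im(Z) = -0.4938 ⇒ leading (phase φ = -0.0°).

PF = 1 (leading, φ = -0.0°)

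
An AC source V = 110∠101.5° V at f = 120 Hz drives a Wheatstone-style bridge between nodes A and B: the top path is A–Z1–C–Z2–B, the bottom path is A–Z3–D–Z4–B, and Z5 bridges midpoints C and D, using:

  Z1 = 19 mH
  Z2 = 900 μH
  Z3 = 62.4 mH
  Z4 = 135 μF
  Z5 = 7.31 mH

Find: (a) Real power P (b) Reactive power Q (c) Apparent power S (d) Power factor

Step 1 — Angular frequency: ω = 2π·f = 2π·120 = 754 rad/s.
Step 2 — Component impedances:
  Z1: Z = jωL = j·754·0.019 = 0 + j14.33 Ω
  Z2: Z = jωL = j·754·0.0009 = 0 + j0.6786 Ω
  Z3: Z = jωL = j·754·0.0624 = 0 + j47.05 Ω
  Z4: Z = 1/(jωC) = -j/(ω·C) = 0 - j9.824 Ω
  Z5: Z = jωL = j·754·0.00731 = 0 + j5.512 Ω
Step 3 — Bridge requires nodal analysis (the Z5 bridge couples midpoints C and D, so the two paths cannot be reduced to a simple series/parallel combination). Setting node B to ground and injecting 1 A at node A, the 3-node admittance system at A, C, D solves to V_A = Z_AB = 0 + j12.78 Ω = 12.78∠90.0° Ω.
Step 4 — Source phasor: V = 110∠101.5° V = -21.93 + j107.8 V.
Step 5 — Current: I = V / Z = 8.434 + j1.716 A = 8.606∠11.5° A.
Step 6 — Complex power: S = V·I* = 0 + j946.7 VA.
Step 7 — Real power: P = Re(S) = 0 W.
Step 8 — Reactive power: Q = Im(S) = 946.7 VAR.
Step 9 — Apparent power: |S| = 946.7 VA.
Step 10 — Power factor: PF = P/|S| = 0 (lagging).

(a) P = 0 W  (b) Q = 946.7 VAR  (c) S = 946.7 VA  (d) PF = 0 (lagging)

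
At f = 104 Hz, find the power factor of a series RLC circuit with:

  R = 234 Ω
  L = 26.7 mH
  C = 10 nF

Step 1 — Angular frequency: ω = 2π·f = 2π·104 = 653.5 rad/s.
Step 2 — Component impedances:
  R: Z = R = 234 Ω
  L: Z = jωL = j·653.5·0.0267 = 0 + j17.45 Ω
  C: Z = 1/(jωC) = -j/(ω·C) = 0 - j1.53e+05 Ω
Step 3 — Series combination: Z_total = R + L + C = 234 - j1.53e+05 Ω = 1.53e+05∠-89.9° Ω.
Step 4 — Power factor: PF = cos(φ) = Re(Z)/|Z| = 234/1.53e+05 = 0.001529.
Step 5 — Type: Im(Z) = -1.53e+05 ⇒ leading (phase φ = -89.9°).

PF = 0.001529 (leading, φ = -89.9°)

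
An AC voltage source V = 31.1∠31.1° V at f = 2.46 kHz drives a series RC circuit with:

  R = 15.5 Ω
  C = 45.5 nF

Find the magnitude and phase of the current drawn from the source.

Step 1 — Angular frequency: ω = 2π·f = 2π·2460 = 1.546e+04 rad/s.
Step 2 — Component impedances:
  R: Z = R = 15.5 Ω
  C: Z = 1/(jωC) = -j/(ω·C) = 0 - j1422 Ω
Step 3 — Series combination: Z_total = R + C = 15.5 - j1422 Ω = 1422∠-89.4° Ω.
Step 4 — Source phasor: V = 31.1∠31.1° V = 26.63 + j16.06 V.
Step 5 — Ohm's law: I = V / Z_total = (26.63 + j16.06) / (15.5 - j1422) = -0.01109 + j0.01885 A.
Step 6 — Convert to polar: |I| = 0.02187 A, ∠I = 120.5°.

I = 0.02187∠120.5° A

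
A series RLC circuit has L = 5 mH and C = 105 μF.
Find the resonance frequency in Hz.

Step 1 — Resonance condition Im(Z)=0 gives ω₀ = 1/√(LC).
Step 2 — ω₀ = 1/√(0.005·0.000105) = 1380 rad/s.
Step 3 — f₀ = ω₀/(2π) = 219.7 Hz.

f₀ = 219.7 Hz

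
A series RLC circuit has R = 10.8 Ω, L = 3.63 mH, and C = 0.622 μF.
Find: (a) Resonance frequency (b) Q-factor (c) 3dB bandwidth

Step 1 — Resonance condition Im(Z)=0 gives ω₀ = 1/√(LC).
Step 2 — ω₀ = 1/√(0.00363·6.22e-07) = 2.105e+04 rad/s.
Step 3 — f₀ = ω₀/(2π) = 3349 Hz.
Step 4 — Series Q: Q = ω₀L/R = 2.105e+04·0.00363/10.8 = 7.074.
Step 5 — 3dB bandwidth: Δω = ω₀/Q = 2975 rad/s; BW = Δω/(2π) = 473.5 Hz.

(a) f₀ = 3349 Hz  (b) Q = 7.074  (c) BW = 473.5 Hz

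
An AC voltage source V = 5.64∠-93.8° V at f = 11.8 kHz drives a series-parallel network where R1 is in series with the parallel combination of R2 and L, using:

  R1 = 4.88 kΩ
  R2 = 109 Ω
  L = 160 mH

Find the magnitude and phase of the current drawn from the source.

Step 1 — Angular frequency: ω = 2π·f = 2π·1.18e+04 = 7.414e+04 rad/s.
Step 2 — Component impedances:
  R1: Z = R = 4880 Ω
  R2: Z = R = 109 Ω
  L: Z = jωL = j·7.414e+04·0.16 = 0 + j1.186e+04 Ω
Step 3 — Parallel branch: R2 || L = 1/(1/R2 + 1/L) = 109 + j1.001 Ω.
Step 4 — Series with R1: Z_total = R1 + (R2 || L) = 4989 + j1.001 Ω = 4989∠0.0° Ω.
Step 5 — Source phasor: V = 5.64∠-93.8° V = -0.3738 - j5.628 V.
Step 6 — Ohm's law: I = V / Z_total = (-0.3738 - j5.628) / (4989 + j1.001) = -7.515e-05 - j0.001128 A.
Step 7 — Convert to polar: |I| = 0.00113 A, ∠I = -93.8°.

I = 0.00113∠-93.8° A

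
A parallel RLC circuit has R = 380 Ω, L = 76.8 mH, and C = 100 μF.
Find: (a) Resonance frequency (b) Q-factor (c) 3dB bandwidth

Step 1 — Resonance: ω₀ = 1/√(LC) = 1/√(0.0768·0.0001) = 360.8 rad/s.
Step 2 — f₀ = ω₀/(2π) = 57.43 Hz.
Step 3 — Parallel Q: Q = R/(ω₀L) = 380/(360.8·0.0768) = 13.71.
Step 4 — Bandwidth: Δω = ω₀/Q = 26.32 rad/s; BW = Δω/(2π) = 4.188 Hz.

(a) f₀ = 57.43 Hz  (b) Q = 13.71  (c) BW = 4.188 Hz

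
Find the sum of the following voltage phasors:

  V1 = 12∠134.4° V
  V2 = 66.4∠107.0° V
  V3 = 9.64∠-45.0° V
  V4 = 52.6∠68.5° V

Step 1 — Convert each phasor to rectangular form:
  V1 = 12·(cos(134.4°) + j·sin(134.4°)) = -8.396 + j8.574 V
  V2 = 66.4·(cos(107.0°) + j·sin(107.0°)) = -19.41 + j63.5 V
  V3 = 9.64·(cos(-45.0°) + j·sin(-45.0°)) = 6.817 - j6.817 V
  V4 = 52.6·(cos(68.5°) + j·sin(68.5°)) = 19.28 + j48.94 V
Step 2 — Sum components: V_total = -1.715 + j114.2 V.
Step 3 — Convert to polar: |V_total| = 114.2 V, ∠V_total = 90.9°.

V_total = 114.2∠90.9° V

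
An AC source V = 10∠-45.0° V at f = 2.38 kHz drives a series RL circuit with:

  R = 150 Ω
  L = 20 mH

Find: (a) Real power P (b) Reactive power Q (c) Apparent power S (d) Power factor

Step 1 — Angular frequency: ω = 2π·f = 2π·2380 = 1.495e+04 rad/s.
Step 2 — Component impedances:
  R: Z = R = 150 Ω
  L: Z = jωL = j·1.495e+04·0.02 = 0 + j299.1 Ω
Step 3 — Series combination: Z_total = R + L = 150 + j299.1 Ω = 334.6∠63.4° Ω.
Step 4 — Source phasor: V = 10∠-45.0° V = 7.071 - j7.071 V.
Step 5 — Current: I = V / Z = -0.009416 - j0.02837 A = 0.02989∠-108.4° A.
Step 6 — Complex power: S = V·I* = 0.134 + j0.2672 VA.
Step 7 — Real power: P = Re(S) = 0.134 W.
Step 8 — Reactive power: Q = Im(S) = 0.2672 VAR.
Step 9 — Apparent power: |S| = 0.2989 VA.
Step 10 — Power factor: PF = P/|S| = 0.4483 (lagging).

(a) P = 0.134 W  (b) Q = 0.2672 VAR  (c) S = 0.2989 VA  (d) PF = 0.4483 (lagging)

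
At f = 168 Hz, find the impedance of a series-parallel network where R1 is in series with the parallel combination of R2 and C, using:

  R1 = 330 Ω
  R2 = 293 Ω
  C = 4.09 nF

Step 1 — Angular frequency: ω = 2π·f = 2π·168 = 1056 rad/s.
Step 2 — Component impedances:
  R1: Z = R = 330 Ω
  R2: Z = R = 293 Ω
  C: Z = 1/(jωC) = -j/(ω·C) = 0 - j2.316e+05 Ω
Step 3 — Parallel branch: R2 || C = 1/(1/R2 + 1/C) = 293 - j0.3706 Ω.
Step 4 — Series with R1: Z_total = R1 + (R2 || C) = 623 - j0.3706 Ω = 623∠-0.0° Ω.

Z = 623 - j0.3706 Ω = 623∠-0.0° Ω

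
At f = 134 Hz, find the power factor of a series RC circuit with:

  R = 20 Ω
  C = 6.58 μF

Step 1 — Angular frequency: ω = 2π·f = 2π·134 = 841.9 rad/s.
Step 2 — Component impedances:
  R: Z = R = 20 Ω
  C: Z = 1/(jωC) = -j/(ω·C) = 0 - j180.5 Ω
Step 3 — Series combination: Z_total = R + C = 20 - j180.5 Ω = 181.6∠-83.7° Ω.
Step 4 — Power factor: PF = cos(φ) = Re(Z)/|Z| = 20/181.6 = 0.1101.
Step 5 — Type: Im(Z) = -180.5 ⇒ leading (phase φ = -83.7°).

PF = 0.1101 (leading, φ = -83.7°)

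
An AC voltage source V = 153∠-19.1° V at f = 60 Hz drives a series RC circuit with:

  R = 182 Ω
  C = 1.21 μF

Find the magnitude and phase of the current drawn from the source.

Step 1 — Angular frequency: ω = 2π·f = 2π·60 = 377 rad/s.
Step 2 — Component impedances:
  R: Z = R = 182 Ω
  C: Z = 1/(jωC) = -j/(ω·C) = 0 - j2192 Ω
Step 3 — Series combination: Z_total = R + C = 182 - j2192 Ω = 2200∠-85.3° Ω.
Step 4 — Source phasor: V = 153∠-19.1° V = 144.6 - j50.06 V.
Step 5 — Ohm's law: I = V / Z_total = (144.6 - j50.06) / (182 - j2192) = 0.02812 + j0.06362 A.
Step 6 — Convert to polar: |I| = 0.06955 A, ∠I = 66.2°.

I = 0.06955∠66.2° A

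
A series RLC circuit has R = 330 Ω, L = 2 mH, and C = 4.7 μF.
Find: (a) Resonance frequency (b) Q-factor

Step 1 — Resonance condition Im(Z)=0 gives ω₀ = 1/√(LC).
Step 2 — ω₀ = 1/√(0.002·4.7e-06) = 1.031e+04 rad/s.
Step 3 — f₀ = ω₀/(2π) = 1642 Hz.
Step 4 — Series Q: Q = ω₀L/R = 1.031e+04·0.002/330 = 0.06251.

(a) f₀ = 1642 Hz  (b) Q = 0.06251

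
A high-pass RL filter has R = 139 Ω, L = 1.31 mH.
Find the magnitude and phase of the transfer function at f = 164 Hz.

Step 1 — Angular frequency: ω = 2π·164 = 1030 rad/s.
Step 2 — Transfer function: H(jω) = jωL/(R + jωL).
Step 3 — Numerator jωL = j·1.35; denominator R + jωL = 139 + j1.35.
Step 4 — H = 9.43e-05 + j0.00971.
Step 5 — Magnitude: |H| = 0.009711 (-40.3 dB); phase: φ = 89.4°.

|H| = 0.009711 (-40.3 dB), φ = 89.4°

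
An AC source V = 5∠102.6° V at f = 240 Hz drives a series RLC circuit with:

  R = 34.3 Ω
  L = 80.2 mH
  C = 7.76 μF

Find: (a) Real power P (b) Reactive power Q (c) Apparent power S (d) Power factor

Step 1 — Angular frequency: ω = 2π·f = 2π·240 = 1508 rad/s.
Step 2 — Component impedances:
  R: Z = R = 34.3 Ω
  L: Z = jωL = j·1508·0.0802 = 0 + j120.9 Ω
  C: Z = 1/(jωC) = -j/(ω·C) = 0 - j85.46 Ω
Step 3 — Series combination: Z_total = R + L + C = 34.3 + j35.48 Ω = 49.35∠46.0° Ω.
Step 4 — Source phasor: V = 5∠102.6° V = -1.091 + j4.88 V.
Step 5 — Current: I = V / Z = 0.05573 + j0.08461 A = 0.1013∠56.6° A.
Step 6 — Complex power: S = V·I* = 0.3521 + j0.3642 VA.
Step 7 — Real power: P = Re(S) = 0.3521 W.
Step 8 — Reactive power: Q = Im(S) = 0.3642 VAR.
Step 9 — Apparent power: |S| = 0.5066 VA.
Step 10 — Power factor: PF = P/|S| = 0.695 (lagging).

(a) P = 0.3521 W  (b) Q = 0.3642 VAR  (c) S = 0.5066 VA  (d) PF = 0.695 (lagging)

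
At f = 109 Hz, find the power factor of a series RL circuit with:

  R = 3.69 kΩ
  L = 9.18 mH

Step 1 — Angular frequency: ω = 2π·f = 2π·109 = 684.9 rad/s.
Step 2 — Component impedances:
  R: Z = R = 3690 Ω
  L: Z = jωL = j·684.9·0.00918 = 0 + j6.287 Ω
Step 3 — Series combination: Z_total = R + L = 3690 + j6.287 Ω = 3690∠0.1° Ω.
Step 4 — Power factor: PF = cos(φ) = Re(Z)/|Z| = 3690/3690 = 1.
Step 5 — Type: Im(Z) = 6.287 ⇒ lagging (phase φ = 0.1°).

PF = 1 (lagging, φ = 0.1°)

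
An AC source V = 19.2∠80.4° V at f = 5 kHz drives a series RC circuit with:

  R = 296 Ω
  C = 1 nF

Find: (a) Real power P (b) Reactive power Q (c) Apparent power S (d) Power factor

Step 1 — Angular frequency: ω = 2π·f = 2π·5000 = 3.142e+04 rad/s.
Step 2 — Component impedances:
  R: Z = R = 296 Ω
  C: Z = 1/(jωC) = -j/(ω·C) = 0 - j3.183e+04 Ω
Step 3 — Series combination: Z_total = R + C = 296 - j3.183e+04 Ω = 3.183e+04∠-89.5° Ω.
Step 4 — Source phasor: V = 19.2∠80.4° V = 3.202 + j18.93 V.
Step 5 — Current: I = V / Z = -0.0005938 + j0.0001061 A = 0.0006032∠169.9° A.
Step 6 — Complex power: S = V·I* = 0.0001077 - j0.01158 VA.
Step 7 — Real power: P = Re(S) = 0.0001077 W.
Step 8 — Reactive power: Q = Im(S) = -0.01158 VAR.
Step 9 — Apparent power: |S| = 0.01158 VA.
Step 10 — Power factor: PF = P/|S| = 0.009299 (leading).

(a) P = 0.0001077 W  (b) Q = -0.01158 VAR  (c) S = 0.01158 VA  (d) PF = 0.009299 (leading)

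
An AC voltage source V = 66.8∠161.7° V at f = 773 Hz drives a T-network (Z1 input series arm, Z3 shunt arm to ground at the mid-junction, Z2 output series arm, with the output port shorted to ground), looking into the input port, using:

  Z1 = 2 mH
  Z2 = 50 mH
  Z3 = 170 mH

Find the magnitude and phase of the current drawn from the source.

Step 1 — Angular frequency: ω = 2π·f = 2π·773 = 4857 rad/s.
Step 2 — Component impedances:
  Z1: Z = jωL = j·4857·0.002 = 0 + j9.714 Ω
  Z2: Z = jωL = j·4857·0.05 = 0 + j242.8 Ω
  Z3: Z = jωL = j·4857·0.17 = 0 + j825.7 Ω
Step 3 — With the output port shorted to ground, the output series arm Z2 runs from the junction to ground; the shunt arm Z3 also runs from the junction to ground. They appear in parallel: Z3 || Z2 = 0 + j187.7 Ω.
Step 4 — Series with input arm Z1: Z_in = Z1 + (Z3 || Z2) = 0 + j197.4 Ω = 197.4∠90.0° Ω.
Step 5 — Source phasor: V = 66.8∠161.7° V = -63.42 + j20.97 V.
Step 6 — Ohm's law: I = V / Z_total = (-63.42 + j20.97) / (0 + j197.4) = 0.1063 + j0.3213 A.
Step 7 — Convert to polar: |I| = 0.3385 A, ∠I = 71.7°.

I = 0.3385∠71.7° A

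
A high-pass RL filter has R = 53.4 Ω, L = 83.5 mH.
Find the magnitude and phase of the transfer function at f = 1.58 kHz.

Step 1 — Angular frequency: ω = 2π·1580 = 9927 rad/s.
Step 2 — Transfer function: H(jω) = jωL/(R + jωL).
Step 3 — Numerator jωL = j·828.9; denominator R + jωL = 53.4 + j828.9.
Step 4 — H = 0.9959 + j0.06415.
Step 5 — Magnitude: |H| = 0.9979 (-0.0 dB); phase: φ = 3.7°.

|H| = 0.9979 (-0.0 dB), φ = 3.7°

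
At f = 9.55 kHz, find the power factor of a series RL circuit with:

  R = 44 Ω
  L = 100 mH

Step 1 — Angular frequency: ω = 2π·f = 2π·9550 = 6e+04 rad/s.
Step 2 — Component impedances:
  R: Z = R = 44 Ω
  L: Z = jωL = j·6e+04·0.1 = 0 + j6000 Ω
Step 3 — Series combination: Z_total = R + L = 44 + j6000 Ω = 6001∠89.6° Ω.
Step 4 — Power factor: PF = cos(φ) = Re(Z)/|Z| = 44/6000.6 = 0.007333.
Step 5 — Type: Im(Z) = 6000 ⇒ lagging (phase φ = 89.6°).

PF = 0.007333 (lagging, φ = 89.6°)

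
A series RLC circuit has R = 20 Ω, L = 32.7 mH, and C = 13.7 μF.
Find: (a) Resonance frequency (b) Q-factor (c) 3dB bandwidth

Step 1 — Resonance condition Im(Z)=0 gives ω₀ = 1/√(LC).
Step 2 — ω₀ = 1/√(0.0327·1.37e-05) = 1494 rad/s.
Step 3 — f₀ = ω₀/(2π) = 237.8 Hz.
Step 4 — Series Q: Q = ω₀L/R = 1494·0.0327/20 = 2.443.
Step 5 — 3dB bandwidth: Δω = ω₀/Q = 611.6 rad/s; BW = Δω/(2π) = 97.34 Hz.

(a) f₀ = 237.8 Hz  (b) Q = 2.443  (c) BW = 97.34 Hz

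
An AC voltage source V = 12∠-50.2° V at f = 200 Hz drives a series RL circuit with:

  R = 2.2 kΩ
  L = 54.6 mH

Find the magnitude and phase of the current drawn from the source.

Step 1 — Angular frequency: ω = 2π·f = 2π·200 = 1257 rad/s.
Step 2 — Component impedances:
  R: Z = R = 2200 Ω
  L: Z = jωL = j·1257·0.0546 = 0 + j68.61 Ω
Step 3 — Series combination: Z_total = R + L = 2200 + j68.61 Ω = 2201∠1.8° Ω.
Step 4 — Source phasor: V = 12∠-50.2° V = 7.681 - j9.219 V.
Step 5 — Ohm's law: I = V / Z_total = (7.681 - j9.219) / (2200 + j68.61) = 0.003358 - j0.004295 A.
Step 6 — Convert to polar: |I| = 0.005452 A, ∠I = -52.0°.

I = 0.005452∠-52.0° A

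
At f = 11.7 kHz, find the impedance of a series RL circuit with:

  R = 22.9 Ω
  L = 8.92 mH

Step 1 — Angular frequency: ω = 2π·f = 2π·1.17e+04 = 7.351e+04 rad/s.
Step 2 — Component impedances:
  R: Z = R = 22.9 Ω
  L: Z = jωL = j·7.351e+04·0.00892 = 0 + j655.7 Ω
Step 3 — Series combination: Z_total = R + L = 22.9 + j655.7 Ω = 656.1∠88.0° Ω.

Z = 22.9 + j655.7 Ω = 656.1∠88.0° Ω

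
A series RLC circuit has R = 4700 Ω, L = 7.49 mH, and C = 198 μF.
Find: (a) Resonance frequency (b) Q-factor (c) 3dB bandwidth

Step 1 — Resonance condition Im(Z)=0 gives ω₀ = 1/√(LC).
Step 2 — ω₀ = 1/√(0.00749·0.000198) = 821.2 rad/s.
Step 3 — f₀ = ω₀/(2π) = 130.7 Hz.
Step 4 — Series Q: Q = ω₀L/R = 821.2·0.00749/4700 = 0.001309.
Step 5 — 3dB bandwidth: Δω = ω₀/Q = 6.275e+05 rad/s; BW = Δω/(2π) = 9.987e+04 Hz.

(a) f₀ = 130.7 Hz  (b) Q = 0.001309  (c) BW = 9.987e+04 Hz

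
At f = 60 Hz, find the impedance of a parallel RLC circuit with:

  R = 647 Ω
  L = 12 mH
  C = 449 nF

Step 1 — Angular frequency: ω = 2π·f = 2π·60 = 377 rad/s.
Step 2 — Component impedances:
  R: Z = R = 647 Ω
  L: Z = jωL = j·377·0.012 = 0 + j4.524 Ω
  C: Z = 1/(jωC) = -j/(ω·C) = 0 - j5908 Ω
Step 3 — Parallel combination: 1/Z_total = 1/R + 1/L + 1/C; Z_total = 0.03168 + j4.527 Ω = 4.527∠89.6° Ω.

Z = 0.03168 + j4.527 Ω = 4.527∠89.6° Ω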